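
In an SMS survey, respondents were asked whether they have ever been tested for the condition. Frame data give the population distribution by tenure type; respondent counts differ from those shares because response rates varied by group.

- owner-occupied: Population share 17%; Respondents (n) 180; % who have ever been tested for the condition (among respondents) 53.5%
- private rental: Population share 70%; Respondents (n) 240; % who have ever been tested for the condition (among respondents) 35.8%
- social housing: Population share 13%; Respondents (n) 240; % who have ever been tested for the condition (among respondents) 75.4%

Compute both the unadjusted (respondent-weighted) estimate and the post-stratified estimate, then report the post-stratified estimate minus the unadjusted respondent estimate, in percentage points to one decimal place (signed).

-11.1 percentage points

Unadjusted (pooled respondent) estimate weights by respondent counts:
  (180/660)×53.5 + (240/660)×35.8 + (240/660)×75.4 = 55.0273%
Post-stratifying to population shares instead:
  0.17×53.5 + 0.7×35.8 + 0.13×75.4 = 43.957%
Difference = 43.957 − 55.0273 = -11.0703 pp.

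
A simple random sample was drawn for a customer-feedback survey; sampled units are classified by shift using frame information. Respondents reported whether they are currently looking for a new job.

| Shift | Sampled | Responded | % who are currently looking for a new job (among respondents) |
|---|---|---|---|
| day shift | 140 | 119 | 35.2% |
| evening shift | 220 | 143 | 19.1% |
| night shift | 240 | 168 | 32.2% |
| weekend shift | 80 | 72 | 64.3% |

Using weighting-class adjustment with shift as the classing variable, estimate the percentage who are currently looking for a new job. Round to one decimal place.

32.4%

Response rates by class: day shift 119/140 = 85%, evening shift 143/220 = 65%, night shift 168/240 = 70%, weekend shift 72/80 = 90%.
Each respondent's weight = sampled/responded in their class; summing within a class gives n_sampled, so:
  day shift: 140 × 35.2 = 4928
  evening shift: 220 × 19.1 = 4202
  night shift: 240 × 32.2 = 7728
  weekend shift: 80 × 64.3 = 5144
Adjusted estimate = 22,002 / 680 = 32.3559 → 32.4%.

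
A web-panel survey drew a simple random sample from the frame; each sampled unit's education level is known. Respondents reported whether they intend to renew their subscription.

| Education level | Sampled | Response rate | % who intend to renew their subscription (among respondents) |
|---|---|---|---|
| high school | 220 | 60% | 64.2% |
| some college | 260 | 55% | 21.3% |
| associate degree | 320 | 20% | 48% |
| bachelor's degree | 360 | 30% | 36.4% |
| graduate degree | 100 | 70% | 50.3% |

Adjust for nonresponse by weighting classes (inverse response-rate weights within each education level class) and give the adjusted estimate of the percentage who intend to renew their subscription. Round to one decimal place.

42.2%

Weighting each respondent by the inverse class response rate inflates each class back to its sampled size, so the class weight is n_sampled:
  high school: 220 × 64.2 = 14,124
  some college: 260 × 21.3 = 5538
  associate degree: 320 × 48 = 15,360
  bachelor's degree: 360 × 36.4 = 13,104
  graduate degree: 100 × 50.3 = 5030
Adjusted estimate = 53,156 / 1,260 = 42.1873 → 42.2%.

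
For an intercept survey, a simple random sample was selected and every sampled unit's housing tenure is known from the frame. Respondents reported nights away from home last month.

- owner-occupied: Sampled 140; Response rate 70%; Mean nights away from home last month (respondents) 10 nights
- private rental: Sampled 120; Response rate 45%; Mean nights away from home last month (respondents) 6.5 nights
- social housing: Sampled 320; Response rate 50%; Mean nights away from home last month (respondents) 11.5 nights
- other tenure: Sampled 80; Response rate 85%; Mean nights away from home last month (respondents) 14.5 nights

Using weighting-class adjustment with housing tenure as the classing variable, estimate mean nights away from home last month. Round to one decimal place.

With weight = n_sampled/n_responded per class, the weighted class total is n_sampled:
  owner-occupied: 140 × 10 = 1400
  private rental: 120 × 6.5 = 780
  social housing: 320 × 11.5 = 3680
  other tenure: 80 × 14.5 = 1160
Adjusted estimate = 7020 / 660 = 10.6364 → 10.6.

10.6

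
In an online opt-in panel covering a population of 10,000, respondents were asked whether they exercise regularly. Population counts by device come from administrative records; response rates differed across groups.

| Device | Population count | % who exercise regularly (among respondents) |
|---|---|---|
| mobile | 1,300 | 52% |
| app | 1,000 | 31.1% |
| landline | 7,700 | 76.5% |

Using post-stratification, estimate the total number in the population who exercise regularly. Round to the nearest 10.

6,880

Apply each group's respondent rate to its population count:
  mobile: 1,300 × 52% = 676
  app: 1,000 × 31.1% = 311
  landline: 7,700 × 76.5% = 5890.5
Estimated total = 6877.5 → 6,880.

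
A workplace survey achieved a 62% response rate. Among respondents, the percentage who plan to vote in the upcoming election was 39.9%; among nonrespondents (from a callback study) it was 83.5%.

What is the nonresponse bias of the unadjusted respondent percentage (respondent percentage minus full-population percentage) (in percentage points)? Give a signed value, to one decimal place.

Nonresponse fraction = 1 − 0.62 = 0.38.
Bias = (nonresponse fraction) × (respondent percentage − nonrespondent percentage)
     = 0.38 × (39.9 − 83.5) = 0.38 × -43.6 = -16.568.

-16.6 percentage points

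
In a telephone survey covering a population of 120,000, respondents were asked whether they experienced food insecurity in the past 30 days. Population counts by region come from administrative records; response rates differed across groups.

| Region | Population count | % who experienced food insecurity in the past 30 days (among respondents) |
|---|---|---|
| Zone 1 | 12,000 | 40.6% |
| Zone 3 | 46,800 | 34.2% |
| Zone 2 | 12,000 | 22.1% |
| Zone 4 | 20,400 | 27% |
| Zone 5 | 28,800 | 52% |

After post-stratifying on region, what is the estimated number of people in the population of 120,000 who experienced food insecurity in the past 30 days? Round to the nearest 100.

Apply each group's respondent rate to its population count:
  Zone 1: 12,000 × 40.6% = 4872
  Zone 3: 46,800 × 34.2% = 16005.6
  Zone 2: 12,000 × 22.1% = 2652
  Zone 4: 20,400 × 27% = 5508
  Zone 5: 28,800 × 52% = 14,976
Estimated total = 44013.6 → 44,000.

44,000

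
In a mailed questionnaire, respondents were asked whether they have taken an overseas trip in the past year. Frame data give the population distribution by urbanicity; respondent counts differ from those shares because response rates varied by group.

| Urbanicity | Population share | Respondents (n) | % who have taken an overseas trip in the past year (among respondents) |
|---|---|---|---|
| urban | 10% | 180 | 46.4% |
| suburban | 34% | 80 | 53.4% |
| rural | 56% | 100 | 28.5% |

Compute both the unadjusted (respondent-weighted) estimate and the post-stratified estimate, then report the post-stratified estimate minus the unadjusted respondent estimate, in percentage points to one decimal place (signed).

Naive respondent-only estimate (weights = respondent counts):
  (180/360)×46.4 + (80/360)×53.4 + (100/360)×28.5 = 42.9833%
Post-stratified estimate weights by population shares:
  0.1×46.4 + 0.34×53.4 + 0.56×28.5 = 38.756%
Difference = 38.756 − 42.9833 = -4.2273 pp.

-4.2 percentage points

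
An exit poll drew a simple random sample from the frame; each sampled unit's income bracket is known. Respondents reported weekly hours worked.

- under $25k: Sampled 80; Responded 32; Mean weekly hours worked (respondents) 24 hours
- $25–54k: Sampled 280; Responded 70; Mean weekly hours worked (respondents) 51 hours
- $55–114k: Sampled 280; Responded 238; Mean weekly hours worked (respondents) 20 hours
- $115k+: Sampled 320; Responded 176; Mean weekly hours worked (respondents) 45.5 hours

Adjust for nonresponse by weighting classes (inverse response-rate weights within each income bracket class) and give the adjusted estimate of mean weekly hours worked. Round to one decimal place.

37.9

Class response rates: under $25k 32/80 = 40%, $25–54k 70/280 = 25%, $55–114k 238/280 = 85%, $115k+ 176/320 = 55%.
Each respondent's weight = sampled/responded in their class; summing within a class gives n_sampled, so:
  under $25k: 80 × 24 = 1920
  $25–54k: 280 × 51 = 14,280
  $55–114k: 280 × 20 = 5600
  $115k+: 320 × 45.5 = 14,560
Adjusted estimate = 36,360 / 960 = 37.875 → 37.9.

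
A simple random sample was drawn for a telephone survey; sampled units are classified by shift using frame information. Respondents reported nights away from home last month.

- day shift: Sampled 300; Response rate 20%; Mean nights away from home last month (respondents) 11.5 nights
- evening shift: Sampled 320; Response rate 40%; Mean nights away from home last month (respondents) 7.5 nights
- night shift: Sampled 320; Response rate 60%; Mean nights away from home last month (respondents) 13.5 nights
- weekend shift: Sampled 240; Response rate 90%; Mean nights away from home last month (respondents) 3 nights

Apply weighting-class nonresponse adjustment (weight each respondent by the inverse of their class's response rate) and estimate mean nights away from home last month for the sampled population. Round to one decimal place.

With weight = n_sampled/n_responded per class, the weighted class total is n_sampled:
  day shift: 300 × 11.5 = 3450
  evening shift: 320 × 7.5 = 2400
  night shift: 320 × 13.5 = 4320
  weekend shift: 240 × 3 = 720
Adjusted estimate = 10,890 / 1,180 = 9.22881 → 9.2.

9.2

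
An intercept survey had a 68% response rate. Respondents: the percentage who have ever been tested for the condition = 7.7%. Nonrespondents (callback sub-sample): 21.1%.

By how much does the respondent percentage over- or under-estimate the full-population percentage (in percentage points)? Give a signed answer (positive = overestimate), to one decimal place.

-4.3 percentage points

Nonresponse fraction = 1 − 0.68 = 0.32.
Bias = (nonresponse fraction) × (respondent percentage − nonrespondent percentage)
     = 0.32 × (7.7 − 21.1) = 0.32 × -13.4 = -4.288.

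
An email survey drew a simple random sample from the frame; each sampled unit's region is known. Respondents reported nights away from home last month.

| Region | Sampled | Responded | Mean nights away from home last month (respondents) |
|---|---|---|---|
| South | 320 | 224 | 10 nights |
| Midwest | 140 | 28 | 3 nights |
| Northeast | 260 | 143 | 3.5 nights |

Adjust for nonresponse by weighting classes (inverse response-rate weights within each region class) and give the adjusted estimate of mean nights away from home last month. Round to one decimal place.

Response rates by class: South 224/320 = 70%, Midwest 28/140 = 20%, Northeast 143/260 = 55%.
With weight = n_sampled/n_responded per class, the weighted class total is n_sampled:
  South: 320 × 10 = 3200
  Midwest: 140 × 3 = 420
  Northeast: 260 × 3.5 = 910
Adjusted estimate = 4530 / 720 = 6.29167 → 6.3.

6.3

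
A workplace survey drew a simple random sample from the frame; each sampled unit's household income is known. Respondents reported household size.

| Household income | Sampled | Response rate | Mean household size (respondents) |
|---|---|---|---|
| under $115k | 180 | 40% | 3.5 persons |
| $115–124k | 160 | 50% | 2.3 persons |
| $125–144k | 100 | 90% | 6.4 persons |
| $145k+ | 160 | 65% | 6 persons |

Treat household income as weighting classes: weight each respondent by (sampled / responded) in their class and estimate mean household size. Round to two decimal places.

4.33

With weight = n_sampled/n_responded per class, the weighted class total is n_sampled:
  under $115k: 180 × 3.5 = 630
  $115–124k: 160 × 2.3 = 368
  $125–144k: 100 × 6.4 = 640
  $145k+: 160 × 6 = 960
Adjusted estimate = 2598 / 600 = 4.33 → 4.33.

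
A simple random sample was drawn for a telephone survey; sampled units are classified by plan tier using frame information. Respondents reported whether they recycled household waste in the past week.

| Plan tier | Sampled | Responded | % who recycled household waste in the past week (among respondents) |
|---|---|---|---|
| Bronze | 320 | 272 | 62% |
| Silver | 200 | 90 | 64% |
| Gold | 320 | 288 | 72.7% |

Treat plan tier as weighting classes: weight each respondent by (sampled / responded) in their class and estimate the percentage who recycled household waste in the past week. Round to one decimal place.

Response rates by class: Bronze 272/320 = 85%, Silver 90/200 = 45%, Gold 288/320 = 90%.
Weighting each respondent by the inverse class response rate inflates each class back to its sampled size, so the class weight is n_sampled:
  Bronze: 320 × 62 = 19,840
  Silver: 200 × 64 = 12,800
  Gold: 320 × 72.7 = 23,264
Adjusted estimate = 55,904 / 840 = 66.5524 → 66.6%.

66.6%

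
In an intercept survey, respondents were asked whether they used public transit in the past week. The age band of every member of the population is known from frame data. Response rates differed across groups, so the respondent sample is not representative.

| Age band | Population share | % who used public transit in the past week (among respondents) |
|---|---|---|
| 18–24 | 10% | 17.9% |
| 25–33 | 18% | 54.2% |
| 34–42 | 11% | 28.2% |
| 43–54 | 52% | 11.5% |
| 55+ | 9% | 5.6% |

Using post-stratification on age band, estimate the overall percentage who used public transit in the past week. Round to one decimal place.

21.1%

Reweight to the known age band distribution:
  18–24: 0.1 × 17.9 = 1.79
  25–33: 0.18 × 54.2 = 9.756
  34–42: 0.11 × 28.2 = 3.102
  43–54: 0.52 × 11.5 = 5.98
  55+: 0.09 × 5.6 = 0.504
Post-stratified estimate = 21.132 → 21.1%.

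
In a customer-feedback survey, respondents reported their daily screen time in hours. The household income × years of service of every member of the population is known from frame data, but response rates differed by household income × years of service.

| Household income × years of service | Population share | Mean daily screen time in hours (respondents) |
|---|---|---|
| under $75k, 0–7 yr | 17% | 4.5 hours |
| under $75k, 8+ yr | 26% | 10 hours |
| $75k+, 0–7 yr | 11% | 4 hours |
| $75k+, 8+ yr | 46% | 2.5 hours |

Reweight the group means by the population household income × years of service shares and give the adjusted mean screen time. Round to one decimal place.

5.0

Weight each group's respondent value by its population share:
  under $75k, 0–7 yr: 0.17 × 4.5 = 0.765
  under $75k, 8+ yr: 0.26 × 10 = 2.6
  $75k+, 0–7 yr: 0.11 × 4 = 0.44
  $75k+, 8+ yr: 0.46 × 2.5 = 1.15
Post-stratified estimate = 4.955 → 5.0.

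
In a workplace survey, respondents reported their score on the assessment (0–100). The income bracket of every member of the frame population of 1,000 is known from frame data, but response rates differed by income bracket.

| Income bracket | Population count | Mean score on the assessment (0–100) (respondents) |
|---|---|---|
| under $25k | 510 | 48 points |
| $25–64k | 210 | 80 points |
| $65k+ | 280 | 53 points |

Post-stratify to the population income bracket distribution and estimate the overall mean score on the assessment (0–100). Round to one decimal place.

Post-stratification weights by population share, not respondent share:
  under $25k: (510/1,000) × 48 = 24.48
  $25–64k: (210/1,000) × 80 = 16.8
  $65k+: (280/1,000) × 53 = 14.84
Post-stratified estimate = 56.12 → 56.1.

56.1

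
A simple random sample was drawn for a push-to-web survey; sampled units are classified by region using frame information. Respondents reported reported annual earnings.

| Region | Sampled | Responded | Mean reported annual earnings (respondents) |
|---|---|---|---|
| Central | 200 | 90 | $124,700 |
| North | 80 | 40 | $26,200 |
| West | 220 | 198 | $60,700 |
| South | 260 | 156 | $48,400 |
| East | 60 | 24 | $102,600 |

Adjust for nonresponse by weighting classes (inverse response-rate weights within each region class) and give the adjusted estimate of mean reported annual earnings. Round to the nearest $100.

$72,100

Class response rates: Central 90/200 = 45%, North 40/80 = 50%, West 198/220 = 90%, South 156/260 = 60%, East 24/60 = 40%.
With weight = n_sampled/n_responded per class, the weighted class total is n_sampled:
  Central: 200 × 124,700 = 24,940,000
  North: 80 × 26,200 = 2,096,000
  West: 220 × 60,700 = 13,354,000
  South: 260 × 48,400 = 12,584,000
  East: 60 × 102,600 = 6,156,000
Adjusted estimate = 59,130,000 / 820 = 72109.8 → $72,100.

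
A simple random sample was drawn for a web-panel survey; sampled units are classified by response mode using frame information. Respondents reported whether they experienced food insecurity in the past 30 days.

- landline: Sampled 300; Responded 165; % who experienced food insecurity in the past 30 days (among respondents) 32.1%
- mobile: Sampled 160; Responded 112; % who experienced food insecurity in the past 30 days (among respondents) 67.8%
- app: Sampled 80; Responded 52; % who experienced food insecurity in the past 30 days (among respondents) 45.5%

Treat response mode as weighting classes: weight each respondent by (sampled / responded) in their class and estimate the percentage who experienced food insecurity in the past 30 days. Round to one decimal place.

44.7%

Class response rates: landline 165/300 = 55%, mobile 112/160 = 70%, app 52/80 = 65%.
With weight = n_sampled/n_responded per class, the weighted class total is n_sampled:
  landline: 300 × 32.1 = 9630
  mobile: 160 × 67.8 = 10,848
  app: 80 × 45.5 = 3640
Adjusted estimate = 24,118 / 540 = 44.663 → 44.7%.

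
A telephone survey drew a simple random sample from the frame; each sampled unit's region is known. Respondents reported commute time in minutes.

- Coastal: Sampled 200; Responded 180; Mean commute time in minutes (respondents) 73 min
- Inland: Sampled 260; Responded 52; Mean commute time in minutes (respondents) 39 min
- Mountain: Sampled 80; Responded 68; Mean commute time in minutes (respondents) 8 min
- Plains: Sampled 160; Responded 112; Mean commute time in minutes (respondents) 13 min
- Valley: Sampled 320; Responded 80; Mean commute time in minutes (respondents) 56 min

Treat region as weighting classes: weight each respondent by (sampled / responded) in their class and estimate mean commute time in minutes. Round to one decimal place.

Response rates by class: Coastal 180/200 = 90%, Inland 52/260 = 20%, Mountain 68/80 = 85%, Plains 112/160 = 70%, Valley 80/320 = 25%.
Each respondent's weight = sampled/responded in their class; summing within a class gives n_sampled, so:
  Coastal: 200 × 73 = 14,600
  Inland: 260 × 39 = 10,140
  Mountain: 80 × 8 = 640
  Plains: 160 × 13 = 2080
  Valley: 320 × 56 = 17,920
Adjusted estimate = 45,380 / 1,020 = 44.4902 → 44.5.

44.5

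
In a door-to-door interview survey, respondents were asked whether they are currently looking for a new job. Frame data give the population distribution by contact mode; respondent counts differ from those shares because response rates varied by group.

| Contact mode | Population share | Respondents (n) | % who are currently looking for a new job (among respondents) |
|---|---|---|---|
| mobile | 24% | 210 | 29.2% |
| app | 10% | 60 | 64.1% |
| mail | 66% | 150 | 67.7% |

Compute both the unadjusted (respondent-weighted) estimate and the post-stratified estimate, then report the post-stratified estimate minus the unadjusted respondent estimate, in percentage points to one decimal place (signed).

+10.2 percentage points

Without adjustment, the pooled respondent share is:
  (210/420)×29.2 + (60/420)×64.1 + (150/420)×67.7 = 47.9357%
Reweighting by population contact mode shares:
  0.24×29.2 + 0.1×64.1 + 0.66×67.7 = 58.1%
Difference = 58.1 − 47.9357 = 10.1643 pp.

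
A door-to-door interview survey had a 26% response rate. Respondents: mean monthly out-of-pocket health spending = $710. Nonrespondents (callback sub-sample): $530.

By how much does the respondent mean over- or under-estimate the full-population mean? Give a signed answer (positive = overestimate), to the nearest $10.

Nonresponse fraction = 1 − 0.26 = 0.74.
Bias = (nonresponse fraction) × (respondent mean − nonrespondent mean)
     = 0.74 × (710 − 530) = 0.74 × 180 = 133.2.

+$130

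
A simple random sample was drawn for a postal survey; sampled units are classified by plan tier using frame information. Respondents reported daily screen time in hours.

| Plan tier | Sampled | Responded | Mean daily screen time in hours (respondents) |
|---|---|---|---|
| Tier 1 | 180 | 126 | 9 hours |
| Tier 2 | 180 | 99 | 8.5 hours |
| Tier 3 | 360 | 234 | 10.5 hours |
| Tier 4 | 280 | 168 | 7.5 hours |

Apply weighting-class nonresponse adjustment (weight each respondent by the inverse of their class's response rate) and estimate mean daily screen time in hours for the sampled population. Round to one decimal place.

Class response rates: Tier 1 126/180 = 70%, Tier 2 99/180 = 55%, Tier 3 234/360 = 65%, Tier 4 168/280 = 60%.
Inverse-response-rate weighting restores each class to its sampled count, so class totals weight by n_sampled:
  Tier 1: 180 × 9 = 1620
  Tier 2: 180 × 8.5 = 1530
  Tier 3: 360 × 10.5 = 3780
  Tier 4: 280 × 7.5 = 2100
Adjusted estimate = 9030 / 1,000 = 9.03 → 9.0.

9.0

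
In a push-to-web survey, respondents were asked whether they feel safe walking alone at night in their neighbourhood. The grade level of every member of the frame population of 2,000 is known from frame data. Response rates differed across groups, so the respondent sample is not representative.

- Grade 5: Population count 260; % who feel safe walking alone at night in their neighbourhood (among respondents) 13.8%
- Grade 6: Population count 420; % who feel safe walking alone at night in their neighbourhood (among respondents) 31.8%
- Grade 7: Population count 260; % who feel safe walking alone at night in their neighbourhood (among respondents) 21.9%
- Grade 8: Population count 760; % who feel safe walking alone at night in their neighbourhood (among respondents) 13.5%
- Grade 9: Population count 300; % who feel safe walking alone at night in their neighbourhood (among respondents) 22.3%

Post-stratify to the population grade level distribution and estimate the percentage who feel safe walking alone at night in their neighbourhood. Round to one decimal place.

19.8%

Post-stratification weights by population share, not respondent share:
  Grade 5: (260/2,000) × 13.8 = 1.794
  Grade 6: (420/2,000) × 31.8 = 6.678
  Grade 7: (260/2,000) × 21.9 = 2.847
  Grade 8: (760/2,000) × 13.5 = 5.13
  Grade 9: (300/2,000) × 22.3 = 3.345
Post-stratified estimate = 19.794 → 19.8%.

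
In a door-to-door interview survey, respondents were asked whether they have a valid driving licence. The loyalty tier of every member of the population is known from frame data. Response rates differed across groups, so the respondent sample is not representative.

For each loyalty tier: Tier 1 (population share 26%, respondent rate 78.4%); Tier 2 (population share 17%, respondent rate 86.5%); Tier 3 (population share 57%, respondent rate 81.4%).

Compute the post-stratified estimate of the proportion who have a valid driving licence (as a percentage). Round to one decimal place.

Each cell contributes population-share × respondent value:
  Tier 1: 0.26 × 78.4 = 20.384
  Tier 2: 0.17 × 86.5 = 14.705
  Tier 3: 0.57 × 81.4 = 46.398
Post-stratified estimate = 81.487 → 81.5%.

81.5%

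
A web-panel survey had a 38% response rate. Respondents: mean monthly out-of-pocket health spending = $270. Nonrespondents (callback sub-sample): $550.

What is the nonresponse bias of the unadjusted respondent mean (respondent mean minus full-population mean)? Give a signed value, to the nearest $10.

-$170

Nonresponse fraction = 1 − 0.38 = 0.62.
Bias = (nonresponse fraction) × (respondent mean − nonrespondent mean)
     = 0.62 × (270 − 550) = 0.62 × -280 = -173.6.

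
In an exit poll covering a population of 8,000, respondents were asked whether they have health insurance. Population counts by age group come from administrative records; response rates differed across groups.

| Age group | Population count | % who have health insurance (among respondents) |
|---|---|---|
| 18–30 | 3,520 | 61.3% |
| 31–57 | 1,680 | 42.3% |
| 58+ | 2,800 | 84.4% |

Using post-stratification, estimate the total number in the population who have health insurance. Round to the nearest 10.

Estimated count per cell = population count × respondent percentage:
  18–30: 3,520 × 61.3% = 2157.76
  31–57: 1,680 × 42.3% = 710.64
  58+: 2,800 × 84.4% = 2363.2
Estimated total = 5231.6 → 5,230.

5,230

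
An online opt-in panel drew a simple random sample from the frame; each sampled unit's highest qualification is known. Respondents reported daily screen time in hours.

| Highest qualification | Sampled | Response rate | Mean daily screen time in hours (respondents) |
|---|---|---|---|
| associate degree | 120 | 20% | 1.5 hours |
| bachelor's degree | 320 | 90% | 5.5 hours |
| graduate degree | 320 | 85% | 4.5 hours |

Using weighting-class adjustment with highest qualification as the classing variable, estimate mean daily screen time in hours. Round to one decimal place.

4.4

Each respondent's weight = sampled/responded in their class; summing within a class gives n_sampled, so:
  associate degree: 120 × 1.5 = 180
  bachelor's degree: 320 × 5.5 = 1760
  graduate degree: 320 × 4.5 = 1440
Adjusted estimate = 3380 / 760 = 4.44737 → 4.4.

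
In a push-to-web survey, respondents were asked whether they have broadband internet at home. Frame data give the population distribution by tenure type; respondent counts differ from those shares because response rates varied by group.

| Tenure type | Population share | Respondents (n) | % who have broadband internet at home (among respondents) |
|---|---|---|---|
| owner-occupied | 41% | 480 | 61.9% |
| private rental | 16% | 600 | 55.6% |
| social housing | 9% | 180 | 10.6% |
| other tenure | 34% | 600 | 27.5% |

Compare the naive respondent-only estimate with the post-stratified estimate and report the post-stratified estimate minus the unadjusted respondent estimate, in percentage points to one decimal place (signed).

+0.8 percentage points

Naive respondent-only estimate (weights = respondent counts):
  (480/1860)×61.9 + (600/1860)×55.6 + (180/1860)×10.6 + (600/1860)×27.5 = 43.8065%
Reweighting by population tenure type shares:
  0.41×61.9 + 0.16×55.6 + 0.09×10.6 + 0.34×27.5 = 44.579%
Difference = 44.579 − 43.8065 = 0.7725 pp.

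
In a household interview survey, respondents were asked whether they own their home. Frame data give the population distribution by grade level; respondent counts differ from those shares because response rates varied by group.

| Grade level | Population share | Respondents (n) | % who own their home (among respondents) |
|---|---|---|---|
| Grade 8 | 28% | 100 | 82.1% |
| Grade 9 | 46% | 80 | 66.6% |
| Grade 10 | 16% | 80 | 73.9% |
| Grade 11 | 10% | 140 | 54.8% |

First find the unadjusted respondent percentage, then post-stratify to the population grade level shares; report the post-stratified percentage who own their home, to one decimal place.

Without adjustment, the pooled respondent share is:
  (100/400)×82.1 + (80/400)×66.6 + (80/400)×73.9 + (140/400)×54.8 = 67.805%
Reweighting by population grade level shares:
  0.28×82.1 + 0.46×66.6 + 0.16×73.9 + 0.1×54.8 = 70.928%

70.9%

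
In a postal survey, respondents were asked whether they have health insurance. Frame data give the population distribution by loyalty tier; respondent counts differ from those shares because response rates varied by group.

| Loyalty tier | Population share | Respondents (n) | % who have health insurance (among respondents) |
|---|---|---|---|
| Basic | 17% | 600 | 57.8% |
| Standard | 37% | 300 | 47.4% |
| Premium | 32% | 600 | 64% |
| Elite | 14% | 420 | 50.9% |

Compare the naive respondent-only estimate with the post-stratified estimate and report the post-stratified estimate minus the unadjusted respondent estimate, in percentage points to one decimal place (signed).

-1.6 percentage points

Without adjustment, the pooled respondent share is:
  (600/1920)×57.8 + (300/1920)×47.4 + (600/1920)×64 + (420/1920)×50.9 = 56.6031%
Reweighting by population loyalty tier shares:
  0.17×57.8 + 0.37×47.4 + 0.32×64 + 0.14×50.9 = 54.97%
Difference = 54.97 − 56.6031 = -1.6331 pp.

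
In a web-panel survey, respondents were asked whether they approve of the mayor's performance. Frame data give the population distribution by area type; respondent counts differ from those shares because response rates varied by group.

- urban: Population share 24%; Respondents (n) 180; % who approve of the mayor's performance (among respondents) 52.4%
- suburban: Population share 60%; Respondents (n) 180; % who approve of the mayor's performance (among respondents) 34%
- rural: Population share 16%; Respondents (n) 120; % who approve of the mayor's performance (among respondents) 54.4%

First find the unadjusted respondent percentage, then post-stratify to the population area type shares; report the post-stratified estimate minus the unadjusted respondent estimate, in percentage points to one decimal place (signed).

Naive respondent-only estimate (weights = respondent counts):
  (180/480)×52.4 + (180/480)×34 + (120/480)×54.4 = 46%
Post-stratified estimate weights by population shares:
  0.24×52.4 + 0.6×34 + 0.16×54.4 = 41.68%
Difference = 41.68 − 46 = -4.32 pp.

-4.3 percentage points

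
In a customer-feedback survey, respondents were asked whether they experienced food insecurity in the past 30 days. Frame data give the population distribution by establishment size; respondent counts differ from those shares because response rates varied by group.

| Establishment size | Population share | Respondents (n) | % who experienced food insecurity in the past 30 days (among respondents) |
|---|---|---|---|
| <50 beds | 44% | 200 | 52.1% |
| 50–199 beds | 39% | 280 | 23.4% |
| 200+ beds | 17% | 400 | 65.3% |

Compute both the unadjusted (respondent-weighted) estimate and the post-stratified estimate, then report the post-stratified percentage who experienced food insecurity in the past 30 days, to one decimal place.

43.2%

Unadjusted (pooled respondent) estimate weights by respondent counts:
  (200/880)×52.1 + (280/880)×23.4 + (400/880)×65.3 = 48.9682%
Reweighting by population establishment size shares:
  0.44×52.1 + 0.39×23.4 + 0.17×65.3 = 43.151%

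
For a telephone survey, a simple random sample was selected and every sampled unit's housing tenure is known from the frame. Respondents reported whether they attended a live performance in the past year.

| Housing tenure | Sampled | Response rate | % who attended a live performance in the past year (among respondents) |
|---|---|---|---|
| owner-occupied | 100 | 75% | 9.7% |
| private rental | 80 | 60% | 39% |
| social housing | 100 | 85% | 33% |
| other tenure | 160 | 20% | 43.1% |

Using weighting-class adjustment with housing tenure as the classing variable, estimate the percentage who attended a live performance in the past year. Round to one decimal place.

32.5%

With weight = n_sampled/n_responded per class, the weighted class total is n_sampled:
  owner-occupied: 100 × 9.7 = 970
  private rental: 80 × 39 = 3120
  social housing: 100 × 33 = 3300
  other tenure: 160 × 43.1 = 6896
Adjusted estimate = 14,286 / 440 = 32.4682 → 32.5%.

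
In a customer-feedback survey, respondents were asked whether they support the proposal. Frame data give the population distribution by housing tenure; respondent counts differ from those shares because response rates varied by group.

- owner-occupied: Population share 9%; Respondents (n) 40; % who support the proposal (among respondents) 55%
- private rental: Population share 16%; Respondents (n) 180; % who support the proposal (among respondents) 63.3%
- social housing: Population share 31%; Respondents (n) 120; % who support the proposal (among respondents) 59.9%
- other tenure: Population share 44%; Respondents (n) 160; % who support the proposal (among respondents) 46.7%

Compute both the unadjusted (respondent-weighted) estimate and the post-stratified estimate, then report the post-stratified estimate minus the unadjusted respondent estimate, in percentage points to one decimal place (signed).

-2.3 percentage points

Without adjustment, the pooled respondent share is:
  (40/500)×55 + (180/500)×63.3 + (120/500)×59.9 + (160/500)×46.7 = 56.508%
Reweighting by population housing tenure shares:
  0.09×55 + 0.16×63.3 + 0.31×59.9 + 0.44×46.7 = 54.195%
Difference = 54.195 − 56.508 = -2.313 pp.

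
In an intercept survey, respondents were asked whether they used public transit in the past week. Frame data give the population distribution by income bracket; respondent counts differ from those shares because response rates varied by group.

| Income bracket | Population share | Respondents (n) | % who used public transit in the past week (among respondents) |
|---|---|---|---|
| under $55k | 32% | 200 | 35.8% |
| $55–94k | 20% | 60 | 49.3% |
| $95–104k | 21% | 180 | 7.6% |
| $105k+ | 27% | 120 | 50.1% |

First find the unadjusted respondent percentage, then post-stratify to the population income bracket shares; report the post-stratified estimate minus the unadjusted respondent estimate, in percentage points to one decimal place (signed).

Without adjustment, the pooled respondent share is:
  (200/560)×35.8 + (60/560)×49.3 + (180/560)×7.6 + (120/560)×50.1 = 31.2464%
Post-stratified estimate weights by population shares:
  0.32×35.8 + 0.2×49.3 + 0.21×7.6 + 0.27×50.1 = 36.439%
Difference = 36.439 − 31.2464 = 5.1926 pp.

+5.2 percentage points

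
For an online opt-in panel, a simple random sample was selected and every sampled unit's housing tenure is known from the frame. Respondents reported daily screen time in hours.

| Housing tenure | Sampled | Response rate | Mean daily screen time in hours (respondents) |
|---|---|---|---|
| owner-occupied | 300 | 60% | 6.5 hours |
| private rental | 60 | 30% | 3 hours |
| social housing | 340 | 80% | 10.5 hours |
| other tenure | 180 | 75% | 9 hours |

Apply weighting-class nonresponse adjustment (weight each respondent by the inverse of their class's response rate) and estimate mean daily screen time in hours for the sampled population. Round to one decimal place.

Inverse-response-rate weighting restores each class to its sampled count, so class totals weight by n_sampled:
  owner-occupied: 300 × 6.5 = 1950
  private rental: 60 × 3 = 180
  social housing: 340 × 10.5 = 3570
  other tenure: 180 × 9 = 1620
Adjusted estimate = 7320 / 880 = 8.31818 → 8.3.

8.3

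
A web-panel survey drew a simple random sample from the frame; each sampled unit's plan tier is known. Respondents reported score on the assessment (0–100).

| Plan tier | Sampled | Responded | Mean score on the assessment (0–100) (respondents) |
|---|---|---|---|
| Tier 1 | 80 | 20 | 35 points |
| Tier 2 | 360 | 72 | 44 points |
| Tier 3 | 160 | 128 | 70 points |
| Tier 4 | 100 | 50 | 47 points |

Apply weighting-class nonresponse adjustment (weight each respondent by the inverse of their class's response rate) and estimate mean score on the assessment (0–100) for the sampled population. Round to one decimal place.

Response rates by class: Tier 1 20/80 = 25%, Tier 2 72/360 = 20%, Tier 3 128/160 = 80%, Tier 4 50/100 = 50%.
Each respondent's weight = sampled/responded in their class; summing within a class gives n_sampled, so:
  Tier 1: 80 × 35 = 2800
  Tier 2: 360 × 44 = 15,840
  Tier 3: 160 × 70 = 11,200
  Tier 4: 100 × 47 = 4700
Adjusted estimate = 34,540 / 700 = 49.3429 → 49.3.

49.3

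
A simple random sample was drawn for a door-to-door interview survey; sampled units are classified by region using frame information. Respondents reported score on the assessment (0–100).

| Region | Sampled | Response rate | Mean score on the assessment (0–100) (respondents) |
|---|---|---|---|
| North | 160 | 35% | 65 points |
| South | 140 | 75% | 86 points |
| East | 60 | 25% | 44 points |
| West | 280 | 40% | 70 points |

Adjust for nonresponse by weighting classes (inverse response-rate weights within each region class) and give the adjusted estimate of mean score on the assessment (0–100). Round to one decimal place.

69.8

With weight = n_sampled/n_responded per class, the weighted class total is n_sampled:
  North: 160 × 65 = 10,400
  South: 140 × 86 = 12,040
  East: 60 × 44 = 2640
  West: 280 × 70 = 19,600
Adjusted estimate = 44,680 / 640 = 69.8125 → 69.8.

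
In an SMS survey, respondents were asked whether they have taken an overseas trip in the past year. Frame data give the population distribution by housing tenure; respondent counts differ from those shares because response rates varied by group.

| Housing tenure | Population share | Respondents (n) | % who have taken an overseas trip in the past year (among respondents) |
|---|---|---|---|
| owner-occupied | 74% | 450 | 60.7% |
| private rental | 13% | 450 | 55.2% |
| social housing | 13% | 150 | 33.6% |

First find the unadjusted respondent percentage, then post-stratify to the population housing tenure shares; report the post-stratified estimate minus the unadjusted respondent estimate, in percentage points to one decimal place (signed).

Unadjusted (pooled respondent) estimate weights by respondent counts:
  (450/1050)×60.7 + (450/1050)×55.2 + (150/1050)×33.6 = 54.4714%
Post-stratifying to population shares instead:
  0.74×60.7 + 0.13×55.2 + 0.13×33.6 = 56.462%
Difference = 56.462 − 54.4714 = 1.9906 pp.

+2.0 percentage points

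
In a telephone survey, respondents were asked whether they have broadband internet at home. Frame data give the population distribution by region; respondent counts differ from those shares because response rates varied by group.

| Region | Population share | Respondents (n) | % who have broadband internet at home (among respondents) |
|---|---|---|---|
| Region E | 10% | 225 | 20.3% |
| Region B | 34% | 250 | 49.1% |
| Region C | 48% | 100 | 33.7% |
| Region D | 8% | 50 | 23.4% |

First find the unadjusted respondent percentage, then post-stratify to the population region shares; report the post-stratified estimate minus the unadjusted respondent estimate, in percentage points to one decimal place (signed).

Without adjustment, the pooled respondent share is:
  (225/625)×20.3 + (250/625)×49.1 + (100/625)×33.7 + (50/625)×23.4 = 34.212%
Post-stratifying to population shares instead:
  0.1×20.3 + 0.34×49.1 + 0.48×33.7 + 0.08×23.4 = 36.772%
Difference = 36.772 − 34.212 = 2.56 pp.

+2.6 percentage points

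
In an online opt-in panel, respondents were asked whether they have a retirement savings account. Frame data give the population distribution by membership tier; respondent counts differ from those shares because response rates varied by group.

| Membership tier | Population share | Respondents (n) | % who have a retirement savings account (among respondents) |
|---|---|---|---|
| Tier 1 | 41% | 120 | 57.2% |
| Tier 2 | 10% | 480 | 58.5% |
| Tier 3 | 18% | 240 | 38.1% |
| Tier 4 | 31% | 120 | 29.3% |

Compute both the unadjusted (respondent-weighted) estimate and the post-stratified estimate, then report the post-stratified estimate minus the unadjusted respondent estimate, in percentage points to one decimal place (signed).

-4.3 percentage points

Unadjusted (pooled respondent) estimate weights by respondent counts:
  (120/960)×57.2 + (480/960)×58.5 + (240/960)×38.1 + (120/960)×29.3 = 49.5875%
Post-stratified estimate weights by population shares:
  0.41×57.2 + 0.1×58.5 + 0.18×38.1 + 0.31×29.3 = 45.243%
Difference = 45.243 − 49.5875 = -4.3445 pp.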